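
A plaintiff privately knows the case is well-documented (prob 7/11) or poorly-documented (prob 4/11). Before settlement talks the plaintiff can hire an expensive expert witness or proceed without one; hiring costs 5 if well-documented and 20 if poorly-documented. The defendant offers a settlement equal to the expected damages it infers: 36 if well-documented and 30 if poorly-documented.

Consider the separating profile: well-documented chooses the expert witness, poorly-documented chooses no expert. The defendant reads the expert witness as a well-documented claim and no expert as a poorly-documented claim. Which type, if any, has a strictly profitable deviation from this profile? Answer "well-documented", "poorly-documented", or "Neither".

The expert witness pays 36; no expert pays 30.
well-documented: assigned the expert witness, nets 36 − 5 = 31; deviating to no expert nets 30.
poorly-documented: assigned no expert, nets 30; deviating to the expert witness nets 36 − 20 = 16.
Both types strictly prefer their assigned action; no profitable deviation.

Neither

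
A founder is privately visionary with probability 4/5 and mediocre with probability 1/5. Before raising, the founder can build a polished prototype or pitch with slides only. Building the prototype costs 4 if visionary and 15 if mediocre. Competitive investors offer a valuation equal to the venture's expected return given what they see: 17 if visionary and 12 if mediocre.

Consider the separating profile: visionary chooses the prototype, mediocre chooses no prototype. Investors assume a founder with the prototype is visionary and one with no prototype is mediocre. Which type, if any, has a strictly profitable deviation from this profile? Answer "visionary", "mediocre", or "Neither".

Neither

The prototype pays 17; no prototype pays 12.
visionary: assigned the prototype, nets 17 − 4 = 13; deviating to no prototype nets 12.
mediocre: assigned no prototype, nets 12; deviating to the prototype nets 17 − 15 = 2.
Both types strictly prefer their assigned action; no profitable deviation.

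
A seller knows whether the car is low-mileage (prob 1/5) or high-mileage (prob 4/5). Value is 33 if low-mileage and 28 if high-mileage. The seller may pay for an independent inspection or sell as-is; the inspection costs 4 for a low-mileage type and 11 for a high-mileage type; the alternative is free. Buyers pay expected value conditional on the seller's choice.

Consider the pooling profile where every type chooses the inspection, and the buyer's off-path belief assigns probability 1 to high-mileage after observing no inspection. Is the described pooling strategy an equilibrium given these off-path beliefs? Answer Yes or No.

No

On path, the buyer holds the prior and pays 1/5·33 + 4/5·28 = 29. Off path (no inspection), believing high-mileage, it pays 28.
low-mileage: the inspection nets 29 − 4 = 25; no inspection nets 28. low-mileage would deviate.
high-mileage: the inspection nets 29 − 11 = 18; no inspection nets 28. high-mileage would deviate.
A type deviates, so pooling fails.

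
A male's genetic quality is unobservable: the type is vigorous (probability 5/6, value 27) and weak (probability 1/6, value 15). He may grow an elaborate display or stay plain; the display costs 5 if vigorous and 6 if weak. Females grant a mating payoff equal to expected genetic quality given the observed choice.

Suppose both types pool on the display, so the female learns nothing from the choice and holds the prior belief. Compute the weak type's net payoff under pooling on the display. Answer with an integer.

19

Pooled mating payoff = 5/6·27 + 1/6·15 = 25.
weak pays cost 6 for the display, so net payoff = 25 − 6 = 19.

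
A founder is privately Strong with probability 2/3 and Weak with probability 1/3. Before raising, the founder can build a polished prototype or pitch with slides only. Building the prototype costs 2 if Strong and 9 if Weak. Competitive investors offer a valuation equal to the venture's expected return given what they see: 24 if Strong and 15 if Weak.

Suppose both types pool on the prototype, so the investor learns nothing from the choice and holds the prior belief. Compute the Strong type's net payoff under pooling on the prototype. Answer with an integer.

Pooled valuation = 2/3·24 + 1/3·15 = 21.
Strong pays cost 2 for the prototype, so net payoff = 21 − 2 = 19.

19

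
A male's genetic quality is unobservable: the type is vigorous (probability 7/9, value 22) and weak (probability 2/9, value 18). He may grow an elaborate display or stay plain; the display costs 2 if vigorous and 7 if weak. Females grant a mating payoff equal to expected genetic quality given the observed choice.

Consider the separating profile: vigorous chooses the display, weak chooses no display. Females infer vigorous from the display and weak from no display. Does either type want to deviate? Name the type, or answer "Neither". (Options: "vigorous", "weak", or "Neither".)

The display pays 22; no display pays 18.
vigorous: assigned the display, nets 22 − 2 = 20; deviating to no display nets 18.
weak: assigned no display, nets 18; deviating to the display nets 22 − 7 = 15.
Both types strictly prefer their assigned action; no profitable deviation.

Neither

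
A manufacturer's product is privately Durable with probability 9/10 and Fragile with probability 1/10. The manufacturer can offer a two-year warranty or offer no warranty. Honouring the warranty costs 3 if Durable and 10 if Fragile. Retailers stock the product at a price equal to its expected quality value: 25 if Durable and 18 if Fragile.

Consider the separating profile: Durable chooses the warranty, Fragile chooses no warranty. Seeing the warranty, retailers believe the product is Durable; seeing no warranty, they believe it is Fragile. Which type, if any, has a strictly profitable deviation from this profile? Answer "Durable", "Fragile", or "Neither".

Neither

The warranty pays 25; no warranty pays 18.
Durable: assigned the warranty, nets 25 − 3 = 22; deviating to no warranty nets 18.
Fragile: assigned no warranty, nets 18; deviating to the warranty nets 25 − 10 = 15.
Both types strictly prefer their assigned action; no profitable deviation.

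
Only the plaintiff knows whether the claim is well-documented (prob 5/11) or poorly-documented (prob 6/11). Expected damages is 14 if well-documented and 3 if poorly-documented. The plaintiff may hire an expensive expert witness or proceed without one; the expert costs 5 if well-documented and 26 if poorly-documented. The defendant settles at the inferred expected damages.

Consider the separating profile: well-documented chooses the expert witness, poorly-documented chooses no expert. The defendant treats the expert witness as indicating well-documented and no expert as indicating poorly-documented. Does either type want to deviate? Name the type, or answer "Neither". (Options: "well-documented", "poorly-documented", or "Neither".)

The expert witness pays 14; no expert pays 3.
well-documented: assigned the expert witness, nets 14 − 5 = 9; deviating to no expert nets 3.
poorly-documented: assigned no expert, nets 3; deviating to the expert witness nets 14 − 26 = -12.
Both types strictly prefer their assigned action; no profitable deviation.

Neither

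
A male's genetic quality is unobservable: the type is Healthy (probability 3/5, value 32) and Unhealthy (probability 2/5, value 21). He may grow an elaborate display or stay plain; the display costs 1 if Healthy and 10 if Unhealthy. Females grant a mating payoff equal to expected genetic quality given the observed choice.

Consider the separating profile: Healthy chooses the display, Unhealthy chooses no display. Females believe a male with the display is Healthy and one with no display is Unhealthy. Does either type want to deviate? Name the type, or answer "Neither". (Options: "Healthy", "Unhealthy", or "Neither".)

Unhealthy

The display pays 32; no display pays 21.
Healthy: assigned the display, nets 32 − 1 = 31; deviating to no display nets 21.
Unhealthy: assigned no display, nets 21; deviating to the display nets 32 − 10 = 22.
The Unhealthy type gains 1 by deviating.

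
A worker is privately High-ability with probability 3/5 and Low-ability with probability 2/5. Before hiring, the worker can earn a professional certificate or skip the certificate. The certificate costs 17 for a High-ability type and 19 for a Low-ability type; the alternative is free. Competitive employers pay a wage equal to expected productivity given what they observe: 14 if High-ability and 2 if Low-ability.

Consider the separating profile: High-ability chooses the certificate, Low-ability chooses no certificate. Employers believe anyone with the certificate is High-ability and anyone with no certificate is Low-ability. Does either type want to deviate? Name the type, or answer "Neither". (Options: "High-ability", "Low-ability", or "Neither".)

The certificate pays 14; no certificate pays 2.
High-ability: assigned the certificate, nets 14 − 17 = -3; deviating to no certificate nets 2.
Low-ability: assigned no certificate, nets 2; deviating to the certificate nets 14 − 19 = -5.
The High-ability type gains 5 by deviating.

High-ability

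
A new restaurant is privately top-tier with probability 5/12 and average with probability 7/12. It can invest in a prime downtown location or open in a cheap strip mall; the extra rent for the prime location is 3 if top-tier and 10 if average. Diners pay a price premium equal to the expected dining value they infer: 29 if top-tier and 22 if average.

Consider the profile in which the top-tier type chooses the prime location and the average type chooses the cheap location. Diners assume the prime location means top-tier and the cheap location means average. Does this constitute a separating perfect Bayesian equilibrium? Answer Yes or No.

Yes

Under these beliefs, the prime location earns price premium 29 and the cheap location earns price premium 22.
top-tier: the prime location nets 29 − 3 = 26; the cheap location nets 22. top-tier prefers the prime location.
average: the prime location nets 29 − 10 = 19; the cheap location nets 22. average prefers the cheap location.
Neither type deviates, so the separating profile is an equilibrium.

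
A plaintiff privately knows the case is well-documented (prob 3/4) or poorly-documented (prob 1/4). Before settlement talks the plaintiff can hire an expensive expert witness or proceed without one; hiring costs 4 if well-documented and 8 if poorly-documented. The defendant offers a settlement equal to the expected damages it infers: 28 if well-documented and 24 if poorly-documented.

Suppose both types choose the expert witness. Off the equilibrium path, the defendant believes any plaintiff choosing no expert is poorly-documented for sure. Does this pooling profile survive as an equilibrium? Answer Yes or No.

No

On path, the defendant holds the prior and pays 3/4·28 + 1/4·24 = 27. Off path (no expert), believing poorly-documented, it pays 24.
well-documented: the expert witness nets 27 − 4 = 23; no expert nets 24. well-documented would deviate.
poorly-documented: the expert witness nets 27 − 8 = 19; no expert nets 24. poorly-documented would deviate.
A type deviates, so pooling fails.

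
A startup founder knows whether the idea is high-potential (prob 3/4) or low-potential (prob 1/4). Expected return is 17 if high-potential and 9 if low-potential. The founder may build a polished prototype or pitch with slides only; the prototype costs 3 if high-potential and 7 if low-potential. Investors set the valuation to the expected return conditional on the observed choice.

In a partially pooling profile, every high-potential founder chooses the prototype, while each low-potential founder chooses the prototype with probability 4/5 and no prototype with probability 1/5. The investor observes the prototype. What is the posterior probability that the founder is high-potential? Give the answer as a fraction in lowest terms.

15/19

P(the prototype) = (3/4)·1 + (1/4)·(4/5) = 19/20.
By Bayes' rule, P(high-potential | the prototype) = (3/4) / (19/20) = 15/19.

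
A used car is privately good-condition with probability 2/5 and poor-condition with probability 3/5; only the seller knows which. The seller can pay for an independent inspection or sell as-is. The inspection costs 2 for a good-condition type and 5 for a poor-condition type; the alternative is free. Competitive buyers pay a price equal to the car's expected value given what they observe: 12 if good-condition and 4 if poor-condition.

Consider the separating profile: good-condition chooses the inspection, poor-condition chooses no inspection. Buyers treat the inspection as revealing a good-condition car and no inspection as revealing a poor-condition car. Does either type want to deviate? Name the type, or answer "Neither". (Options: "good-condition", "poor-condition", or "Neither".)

poor-condition

The inspection pays 12; no inspection pays 4.
good-condition: assigned the inspection, nets 12 − 2 = 10; deviating to no inspection nets 4.
poor-condition: assigned no inspection, nets 4; deviating to the inspection nets 12 − 5 = 7.
The poor-condition type gains 3 by deviating.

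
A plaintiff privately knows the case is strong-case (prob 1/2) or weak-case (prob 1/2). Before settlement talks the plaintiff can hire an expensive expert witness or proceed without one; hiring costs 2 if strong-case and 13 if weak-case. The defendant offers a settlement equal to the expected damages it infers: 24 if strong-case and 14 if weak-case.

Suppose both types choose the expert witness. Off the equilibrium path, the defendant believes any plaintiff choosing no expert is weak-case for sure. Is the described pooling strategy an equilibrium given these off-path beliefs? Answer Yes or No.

On path, the defendant holds the prior and pays 1/2·24 + 1/2·14 = 19. Off path (no expert), believing weak-case, it pays 14.
strong-case: the expert witness nets 19 − 2 = 17; no expert nets 14. strong-case stays.
weak-case: the expert witness nets 19 − 13 = 6; no expert nets 14. weak-case would deviate.
A type deviates, so pooling fails.

No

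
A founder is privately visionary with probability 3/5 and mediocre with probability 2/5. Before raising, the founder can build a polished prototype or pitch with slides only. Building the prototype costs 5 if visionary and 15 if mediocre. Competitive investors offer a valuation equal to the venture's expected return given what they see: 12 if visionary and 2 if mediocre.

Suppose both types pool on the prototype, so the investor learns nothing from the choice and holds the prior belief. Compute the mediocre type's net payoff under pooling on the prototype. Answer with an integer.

-7

Pooled valuation = 3/5·12 + 2/5·2 = 8.
mediocre pays cost 15 for the prototype, so net payoff = 8 − 15 = -7.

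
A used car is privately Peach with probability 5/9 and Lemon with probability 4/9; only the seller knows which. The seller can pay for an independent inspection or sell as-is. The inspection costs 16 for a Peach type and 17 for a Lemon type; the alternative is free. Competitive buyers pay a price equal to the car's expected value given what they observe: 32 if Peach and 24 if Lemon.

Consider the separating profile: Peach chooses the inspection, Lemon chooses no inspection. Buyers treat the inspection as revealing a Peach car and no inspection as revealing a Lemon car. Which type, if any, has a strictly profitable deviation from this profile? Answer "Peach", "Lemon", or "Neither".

Peach

The inspection pays 32; no inspection pays 24.
Peach: assigned the inspection, nets 32 − 16 = 16; deviating to no inspection nets 24.
Lemon: assigned no inspection, nets 24; deviating to the inspection nets 32 − 17 = 15.
The Peach type gains 8 by deviating.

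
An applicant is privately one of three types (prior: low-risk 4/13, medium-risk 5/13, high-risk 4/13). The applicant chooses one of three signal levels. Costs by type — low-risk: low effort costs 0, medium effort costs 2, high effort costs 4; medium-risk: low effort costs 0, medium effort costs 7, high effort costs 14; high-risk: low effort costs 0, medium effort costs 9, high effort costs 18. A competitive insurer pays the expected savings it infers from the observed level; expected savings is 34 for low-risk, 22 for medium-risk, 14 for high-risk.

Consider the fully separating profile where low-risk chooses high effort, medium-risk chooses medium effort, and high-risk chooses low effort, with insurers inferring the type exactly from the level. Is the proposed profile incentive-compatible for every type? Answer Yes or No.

No

Separating rebates: high effort → 34, medium effort → 22, low effort → 14.
low-risk (assigned high effort): low effort: 14 − 0 = 14; medium effort: 22 − 2 = 20; high effort: 34 − 4 = 30. low-risk stays.
medium-risk (assigned medium effort): low effort: 14 − 0 = 14; medium effort: 22 − 7 = 15; high effort: 34 − 14 = 20. medium-risk prefers high effort.
high-risk (assigned low effort): low effort: 14 − 0 = 14; medium effort: 22 − 9 = 13; high effort: 34 − 18 = 16. high-risk prefers high effort.
At least one type deviates; the separating profile fails.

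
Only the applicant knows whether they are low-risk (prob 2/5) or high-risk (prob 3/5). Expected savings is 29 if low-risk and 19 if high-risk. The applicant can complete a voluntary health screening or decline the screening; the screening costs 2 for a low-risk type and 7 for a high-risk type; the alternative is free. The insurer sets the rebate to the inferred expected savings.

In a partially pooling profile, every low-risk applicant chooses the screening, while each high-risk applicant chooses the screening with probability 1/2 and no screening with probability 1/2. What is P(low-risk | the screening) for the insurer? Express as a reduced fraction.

4/7

P(the screening) = (2/5)·1 + (3/5)·(1/2) = 7/10.
By Bayes' rule, P(low-risk | the screening) = (2/5) / (7/10) = 4/7.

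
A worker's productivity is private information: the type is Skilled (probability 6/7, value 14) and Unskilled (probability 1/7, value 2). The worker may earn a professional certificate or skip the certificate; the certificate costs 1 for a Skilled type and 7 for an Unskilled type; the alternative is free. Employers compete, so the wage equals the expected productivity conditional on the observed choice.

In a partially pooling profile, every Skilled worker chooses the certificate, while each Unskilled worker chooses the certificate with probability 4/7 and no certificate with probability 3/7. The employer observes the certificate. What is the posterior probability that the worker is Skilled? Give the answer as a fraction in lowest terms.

P(the certificate) = (6/7)·1 + (1/7)·(4/7) = 46/49.
By Bayes' rule, P(Skilled | the certificate) = (6/7) / (46/49) = 21/23.

21/23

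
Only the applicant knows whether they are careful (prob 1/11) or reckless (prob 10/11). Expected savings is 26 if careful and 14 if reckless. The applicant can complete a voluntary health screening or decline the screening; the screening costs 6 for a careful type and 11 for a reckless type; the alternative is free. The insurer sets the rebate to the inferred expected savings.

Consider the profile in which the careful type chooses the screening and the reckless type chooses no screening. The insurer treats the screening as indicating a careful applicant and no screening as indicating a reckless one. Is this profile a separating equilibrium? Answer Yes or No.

No

Under these beliefs, the screening earns rebate 26 and no screening earns rebate 14.
careful: the screening nets 26 − 6 = 20; no screening nets 14. careful prefers the screening.
reckless: the screening nets 26 − 11 = 15; no screening nets 14. reckless would deviate to the screening.
reckless has a profitable deviation, so the profile is not an equilibrium.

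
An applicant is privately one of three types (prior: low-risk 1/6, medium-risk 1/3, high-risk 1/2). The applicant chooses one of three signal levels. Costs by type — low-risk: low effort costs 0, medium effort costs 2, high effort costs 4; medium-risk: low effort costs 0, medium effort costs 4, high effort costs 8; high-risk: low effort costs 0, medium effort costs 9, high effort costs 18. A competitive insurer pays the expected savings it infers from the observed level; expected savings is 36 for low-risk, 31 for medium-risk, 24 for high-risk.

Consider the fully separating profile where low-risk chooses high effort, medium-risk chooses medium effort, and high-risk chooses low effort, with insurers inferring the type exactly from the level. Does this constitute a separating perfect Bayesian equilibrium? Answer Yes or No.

No

Separating rebates: high effort → 36, medium effort → 31, low effort → 24.
low-risk (assigned high effort): low effort: 24 − 0 = 24; medium effort: 31 − 2 = 29; high effort: 36 − 4 = 32. low-risk stays.
medium-risk (assigned medium effort): low effort: 24 − 0 = 24; medium effort: 31 − 4 = 27; high effort: 36 − 8 = 28. medium-risk prefers high effort.
high-risk (assigned low effort): low effort: 24 − 0 = 24; medium effort: 31 − 9 = 22; high effort: 36 − 18 = 18. high-risk stays.
At least one type deviates; the separating profile fails.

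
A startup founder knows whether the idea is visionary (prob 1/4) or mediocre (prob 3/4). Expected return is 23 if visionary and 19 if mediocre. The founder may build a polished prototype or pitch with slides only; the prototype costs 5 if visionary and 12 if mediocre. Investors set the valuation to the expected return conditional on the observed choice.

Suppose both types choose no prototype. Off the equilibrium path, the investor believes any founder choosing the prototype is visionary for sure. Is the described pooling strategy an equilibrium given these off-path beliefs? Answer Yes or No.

Yes

On path, the investor holds the prior and pays 1/4·23 + 3/4·19 = 20. Off path (the prototype), believing visionary, it pays 23.
visionary: no prototype nets 20; the prototype nets 23 − 5 = 18. visionary stays.
mediocre: no prototype nets 20; the prototype nets 23 − 12 = 11. mediocre stays.
No type deviates, so pooling is sustained.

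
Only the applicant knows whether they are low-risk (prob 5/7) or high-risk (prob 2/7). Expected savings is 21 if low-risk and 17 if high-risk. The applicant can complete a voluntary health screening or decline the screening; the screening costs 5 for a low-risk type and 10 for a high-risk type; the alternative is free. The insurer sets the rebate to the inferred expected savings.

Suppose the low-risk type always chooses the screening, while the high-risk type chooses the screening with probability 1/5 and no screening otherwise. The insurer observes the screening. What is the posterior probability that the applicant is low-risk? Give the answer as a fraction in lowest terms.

25/27

P(the screening) = (5/7)·1 + (2/7)·(1/5) = 27/35.
By Bayes' rule, P(low-risk | the screening) = (5/7) / (27/35) = 25/27.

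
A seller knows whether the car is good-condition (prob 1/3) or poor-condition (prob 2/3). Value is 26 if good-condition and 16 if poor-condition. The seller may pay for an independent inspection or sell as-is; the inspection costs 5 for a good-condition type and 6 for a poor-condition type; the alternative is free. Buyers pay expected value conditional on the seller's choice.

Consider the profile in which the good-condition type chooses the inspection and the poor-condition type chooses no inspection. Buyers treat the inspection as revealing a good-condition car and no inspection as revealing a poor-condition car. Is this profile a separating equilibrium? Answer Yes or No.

Under these beliefs, the inspection earns price 26 and no inspection earns price 16.
good-condition: the inspection nets 26 − 5 = 21; no inspection nets 16. good-condition prefers the inspection.
poor-condition: the inspection nets 26 − 6 = 20; no inspection nets 16. poor-condition would deviate to the inspection.
poor-condition has a profitable deviation, so the profile is not an equilibrium.

No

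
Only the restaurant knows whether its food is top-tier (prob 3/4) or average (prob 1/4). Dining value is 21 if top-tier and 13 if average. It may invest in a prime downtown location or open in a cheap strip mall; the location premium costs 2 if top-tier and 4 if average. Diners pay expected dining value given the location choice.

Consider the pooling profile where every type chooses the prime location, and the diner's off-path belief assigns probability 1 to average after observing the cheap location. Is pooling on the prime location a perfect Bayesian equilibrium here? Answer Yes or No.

On path, the diner holds the prior and pays 3/4·21 + 1/4·13 = 19. Off path (the cheap location), believing average, it pays 13.
top-tier: the prime location nets 19 − 2 = 17; the cheap location nets 13. top-tier stays.
average: the prime location nets 19 − 4 = 15; the cheap location nets 13. average stays.
No type deviates, so pooling is sustained.

Yes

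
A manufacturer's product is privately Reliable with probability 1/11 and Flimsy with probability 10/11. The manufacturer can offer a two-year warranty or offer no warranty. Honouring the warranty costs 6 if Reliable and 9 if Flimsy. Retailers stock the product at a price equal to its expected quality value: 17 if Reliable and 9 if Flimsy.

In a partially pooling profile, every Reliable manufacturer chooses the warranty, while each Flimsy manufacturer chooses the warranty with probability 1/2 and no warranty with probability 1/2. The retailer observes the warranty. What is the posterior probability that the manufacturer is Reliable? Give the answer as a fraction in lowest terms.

P(the warranty) = (1/11)·1 + (10/11)·(1/2) = 6/11.
By Bayes' rule, P(Reliable | the warranty) = (1/11) / (6/11) = 1/6.

1/6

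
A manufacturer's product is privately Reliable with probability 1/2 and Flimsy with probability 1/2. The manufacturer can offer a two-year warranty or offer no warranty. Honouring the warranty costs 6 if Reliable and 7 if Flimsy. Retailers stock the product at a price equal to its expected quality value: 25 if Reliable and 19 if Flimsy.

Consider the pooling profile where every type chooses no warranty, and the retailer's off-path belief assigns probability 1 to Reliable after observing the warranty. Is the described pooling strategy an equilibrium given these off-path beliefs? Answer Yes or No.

Yes

On path, the retailer holds the prior and pays 1/2·25 + 1/2·19 = 22. Off path (the warranty), believing Reliable, it pays 25.
Reliable: no warranty nets 22; the warranty nets 25 − 6 = 19. Reliable stays.
Flimsy: no warranty nets 22; the warranty nets 25 − 7 = 18. Flimsy stays.
No type deviates, so pooling is sustained.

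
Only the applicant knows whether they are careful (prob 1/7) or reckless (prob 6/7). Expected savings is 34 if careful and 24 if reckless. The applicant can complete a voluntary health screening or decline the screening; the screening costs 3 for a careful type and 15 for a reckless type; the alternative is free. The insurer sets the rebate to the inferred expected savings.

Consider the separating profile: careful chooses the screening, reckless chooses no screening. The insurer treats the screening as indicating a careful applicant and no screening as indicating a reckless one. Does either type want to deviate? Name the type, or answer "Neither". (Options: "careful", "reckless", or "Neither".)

Neither

The screening pays 34; no screening pays 24.
careful: assigned the screening, nets 34 − 3 = 31; deviating to no screening nets 24.
reckless: assigned no screening, nets 24; deviating to the screening nets 34 − 15 = 19.
Both types strictly prefer their assigned action; no profitable deviation.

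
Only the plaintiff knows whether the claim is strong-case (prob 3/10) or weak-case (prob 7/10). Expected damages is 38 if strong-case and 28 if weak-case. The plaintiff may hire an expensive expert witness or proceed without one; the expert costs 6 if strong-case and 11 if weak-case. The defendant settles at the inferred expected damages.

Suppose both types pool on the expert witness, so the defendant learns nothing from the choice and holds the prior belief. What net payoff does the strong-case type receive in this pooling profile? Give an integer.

Pooled settlement = 3/10·38 + 7/10·28 = 31.
strong-case pays cost 6 for the expert witness, so net payoff = 31 − 6 = 25.

25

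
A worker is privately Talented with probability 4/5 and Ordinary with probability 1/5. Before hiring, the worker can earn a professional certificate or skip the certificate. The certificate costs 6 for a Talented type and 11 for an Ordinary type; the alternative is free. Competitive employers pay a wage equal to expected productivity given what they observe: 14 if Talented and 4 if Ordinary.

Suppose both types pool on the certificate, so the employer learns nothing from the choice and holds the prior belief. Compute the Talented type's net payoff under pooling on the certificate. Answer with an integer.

Pooled wage = 4/5·14 + 1/5·4 = 12.
Talented pays cost 6 for the certificate, so net payoff = 12 − 6 = 6.

6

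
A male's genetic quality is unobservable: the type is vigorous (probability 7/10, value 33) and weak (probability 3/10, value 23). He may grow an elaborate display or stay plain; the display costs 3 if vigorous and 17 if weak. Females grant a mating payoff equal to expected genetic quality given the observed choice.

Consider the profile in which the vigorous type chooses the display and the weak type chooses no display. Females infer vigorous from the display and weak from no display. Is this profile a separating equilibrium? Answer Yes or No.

Yes

Under these beliefs, the display earns mating payoff 33 and no display earns mating payoff 23.
vigorous: the display nets 33 − 3 = 30; no display nets 23. vigorous prefers the display.
weak: the display nets 33 − 17 = 16; no display nets 23. weak prefers no display.
Neither type deviates, so the separating profile is an equilibrium.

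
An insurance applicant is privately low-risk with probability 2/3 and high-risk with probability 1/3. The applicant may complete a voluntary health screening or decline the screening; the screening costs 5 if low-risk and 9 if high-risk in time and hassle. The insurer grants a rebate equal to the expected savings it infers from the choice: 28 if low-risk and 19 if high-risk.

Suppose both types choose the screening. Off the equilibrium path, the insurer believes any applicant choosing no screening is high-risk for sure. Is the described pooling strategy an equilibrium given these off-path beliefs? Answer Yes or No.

On path, the insurer holds the prior and pays 2/3·28 + 1/3·19 = 25. Off path (no screening), believing high-risk, it pays 19.
low-risk: the screening nets 25 − 5 = 20; no screening nets 19. low-risk stays.
high-risk: the screening nets 25 − 9 = 16; no screening nets 19. high-risk would deviate.
A type deviates, so pooling fails.

No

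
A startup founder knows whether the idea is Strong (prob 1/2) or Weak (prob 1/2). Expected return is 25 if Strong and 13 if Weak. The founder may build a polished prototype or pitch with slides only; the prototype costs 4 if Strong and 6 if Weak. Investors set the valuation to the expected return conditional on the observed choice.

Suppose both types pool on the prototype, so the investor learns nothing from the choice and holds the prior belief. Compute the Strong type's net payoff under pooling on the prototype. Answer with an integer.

Pooled valuation = 1/2·25 + 1/2·13 = 19.
Strong pays cost 4 for the prototype, so net payoff = 19 − 4 = 15.

15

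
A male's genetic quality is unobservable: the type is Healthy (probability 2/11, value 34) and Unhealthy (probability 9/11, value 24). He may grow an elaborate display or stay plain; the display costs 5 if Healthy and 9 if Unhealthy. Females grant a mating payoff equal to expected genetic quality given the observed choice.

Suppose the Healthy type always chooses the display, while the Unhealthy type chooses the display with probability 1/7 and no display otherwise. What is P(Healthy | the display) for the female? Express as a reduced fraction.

P(the display) = (2/11)·1 + (9/11)·(1/7) = 23/77.
By Bayes' rule, P(Healthy | the display) = (2/11) / (23/77) = 14/23.

14/23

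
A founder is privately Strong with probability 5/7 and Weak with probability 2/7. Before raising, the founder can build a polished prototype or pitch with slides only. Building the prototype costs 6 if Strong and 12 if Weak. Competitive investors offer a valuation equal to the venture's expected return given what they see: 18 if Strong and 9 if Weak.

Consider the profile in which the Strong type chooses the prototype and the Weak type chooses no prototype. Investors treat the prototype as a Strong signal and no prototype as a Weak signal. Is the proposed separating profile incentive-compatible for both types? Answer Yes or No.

Yes

Under these beliefs, the prototype earns valuation 18 and no prototype earns valuation 9.
Strong: the prototype nets 18 − 6 = 12; no prototype nets 9. Strong prefers the prototype.
Weak: the prototype nets 18 − 12 = 6; no prototype nets 9. Weak prefers no prototype.
Neither type deviates, so the separating profile is an equilibrium.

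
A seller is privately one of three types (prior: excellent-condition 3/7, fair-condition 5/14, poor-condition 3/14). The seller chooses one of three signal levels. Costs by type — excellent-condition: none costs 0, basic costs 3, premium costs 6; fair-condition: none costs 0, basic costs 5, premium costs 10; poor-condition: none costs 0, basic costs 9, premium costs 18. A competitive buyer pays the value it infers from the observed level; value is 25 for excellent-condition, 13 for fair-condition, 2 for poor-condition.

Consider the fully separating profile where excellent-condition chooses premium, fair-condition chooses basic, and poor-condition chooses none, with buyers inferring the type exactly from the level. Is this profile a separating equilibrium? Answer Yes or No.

No

Separating prices: premium → 25, basic → 13, none → 2.
excellent-condition (assigned premium): none: 2 − 0 = 2; basic: 13 − 3 = 10; premium: 25 − 6 = 19. excellent-condition stays.
fair-condition (assigned basic): none: 2 − 0 = 2; basic: 13 − 5 = 8; premium: 25 − 10 = 15. fair-condition prefers premium.
poor-condition (assigned none): none: 2 − 0 = 2; basic: 13 − 9 = 4; premium: 25 − 18 = 7. poor-condition prefers premium.
At least one type deviates; the separating profile fails.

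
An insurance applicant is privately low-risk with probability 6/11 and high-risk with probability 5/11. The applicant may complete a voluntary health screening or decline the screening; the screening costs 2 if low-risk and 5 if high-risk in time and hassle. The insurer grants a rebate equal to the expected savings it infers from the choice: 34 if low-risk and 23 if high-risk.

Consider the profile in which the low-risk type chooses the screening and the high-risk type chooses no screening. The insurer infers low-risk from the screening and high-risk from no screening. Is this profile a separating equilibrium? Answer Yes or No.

No

Under these beliefs, the screening earns rebate 34 and no screening earns rebate 23.
low-risk: the screening nets 34 − 2 = 32; no screening nets 23. low-risk prefers the screening.
high-risk: the screening nets 34 − 5 = 29; no screening nets 23. high-risk would deviate to the screening.
high-risk has a profitable deviation, so the profile is not an equilibrium.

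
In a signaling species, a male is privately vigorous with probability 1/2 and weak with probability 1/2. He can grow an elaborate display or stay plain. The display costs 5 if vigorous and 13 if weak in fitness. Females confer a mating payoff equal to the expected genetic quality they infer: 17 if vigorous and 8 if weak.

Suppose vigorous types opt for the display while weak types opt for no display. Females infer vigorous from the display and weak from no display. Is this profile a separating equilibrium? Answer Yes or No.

Yes

Under these beliefs, the display earns mating payoff 17 and no display earns mating payoff 8.
vigorous: the display nets 17 − 5 = 12; no display nets 8. vigorous prefers the display.
weak: the display nets 17 − 13 = 4; no display nets 8. weak prefers no display.
Neither type deviates, so the separating profile is an equilibrium.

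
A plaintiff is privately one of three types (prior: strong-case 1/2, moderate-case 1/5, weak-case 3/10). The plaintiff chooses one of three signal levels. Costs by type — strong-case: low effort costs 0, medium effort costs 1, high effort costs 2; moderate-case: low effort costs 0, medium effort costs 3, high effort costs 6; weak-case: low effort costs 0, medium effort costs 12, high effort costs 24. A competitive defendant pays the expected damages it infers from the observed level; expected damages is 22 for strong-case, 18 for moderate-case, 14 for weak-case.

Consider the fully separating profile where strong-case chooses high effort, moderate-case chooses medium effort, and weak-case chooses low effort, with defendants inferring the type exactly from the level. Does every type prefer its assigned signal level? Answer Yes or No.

Separating settlements: high effort → 22, medium effort → 18, low effort → 14.
strong-case (assigned high effort): low effort: 14 − 0 = 14; medium effort: 18 − 1 = 17; high effort: 22 − 2 = 20. strong-case stays.
moderate-case (assigned medium effort): low effort: 14 − 0 = 14; medium effort: 18 − 3 = 15; high effort: 22 − 6 = 16. moderate-case prefers high effort.
weak-case (assigned low effort): low effort: 14 − 0 = 14; medium effort: 18 − 12 = 6; high effort: 22 − 24 = -2. weak-case stays.
At least one type deviates; the separating profile fails.

No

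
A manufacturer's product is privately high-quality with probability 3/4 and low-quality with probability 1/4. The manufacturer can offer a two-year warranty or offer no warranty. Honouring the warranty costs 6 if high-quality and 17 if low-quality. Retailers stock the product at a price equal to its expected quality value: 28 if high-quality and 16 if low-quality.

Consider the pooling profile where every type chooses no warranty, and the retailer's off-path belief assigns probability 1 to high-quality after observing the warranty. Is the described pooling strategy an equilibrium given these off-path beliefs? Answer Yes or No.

Yes

On path, the retailer holds the prior and pays 3/4·28 + 1/4·16 = 25. Off path (the warranty), believing high-quality, it pays 28.
high-quality: no warranty nets 25; the warranty nets 28 − 6 = 22. high-quality stays.
low-quality: no warranty nets 25; the warranty nets 28 − 17 = 11. low-quality stays.
No type deviates, so pooling is sustained.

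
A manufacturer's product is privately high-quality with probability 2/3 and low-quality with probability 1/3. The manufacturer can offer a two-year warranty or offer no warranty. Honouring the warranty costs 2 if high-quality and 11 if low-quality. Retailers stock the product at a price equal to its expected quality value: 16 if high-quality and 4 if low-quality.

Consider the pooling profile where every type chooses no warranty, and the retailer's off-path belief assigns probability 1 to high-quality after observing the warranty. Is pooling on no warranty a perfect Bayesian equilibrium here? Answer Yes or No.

No

On path, the retailer holds the prior and pays 2/3·16 + 1/3·4 = 12. Off path (the warranty), believing high-quality, it pays 16.
high-quality: no warranty nets 12; the warranty nets 16 − 2 = 14. high-quality would deviate.
low-quality: no warranty nets 12; the warranty nets 16 − 11 = 5. low-quality stays.
A type deviates, so pooling fails.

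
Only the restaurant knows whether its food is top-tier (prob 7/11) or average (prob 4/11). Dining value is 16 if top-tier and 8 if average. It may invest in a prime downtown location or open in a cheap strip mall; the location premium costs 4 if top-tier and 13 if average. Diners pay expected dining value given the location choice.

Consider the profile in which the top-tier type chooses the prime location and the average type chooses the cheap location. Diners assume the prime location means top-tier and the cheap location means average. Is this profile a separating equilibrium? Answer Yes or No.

Yes

Under these beliefs, the prime location earns price premium 16 and the cheap location earns price premium 8.
top-tier: the prime location nets 16 − 4 = 12; the cheap location nets 8. top-tier prefers the prime location.
average: the prime location nets 16 − 13 = 3; the cheap location nets 8. average prefers the cheap location.
Neither type deviates, so the separating profile is an equilibrium.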